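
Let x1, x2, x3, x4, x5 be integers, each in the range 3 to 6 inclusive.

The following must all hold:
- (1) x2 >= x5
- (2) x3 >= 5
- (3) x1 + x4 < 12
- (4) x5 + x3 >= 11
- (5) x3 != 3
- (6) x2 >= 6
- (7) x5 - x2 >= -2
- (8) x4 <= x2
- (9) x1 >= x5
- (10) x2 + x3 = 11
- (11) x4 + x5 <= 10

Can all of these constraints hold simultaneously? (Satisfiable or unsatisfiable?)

The assignment x1 = 6, x2 = 6, x3 = 5, x4 = 3, x5 = 6 works:
  constraint 3 holds since x1 + x4 = 9.
  constraint 4 holds since x5 + x3 = 11.
The rest check out directly.

Satisfiable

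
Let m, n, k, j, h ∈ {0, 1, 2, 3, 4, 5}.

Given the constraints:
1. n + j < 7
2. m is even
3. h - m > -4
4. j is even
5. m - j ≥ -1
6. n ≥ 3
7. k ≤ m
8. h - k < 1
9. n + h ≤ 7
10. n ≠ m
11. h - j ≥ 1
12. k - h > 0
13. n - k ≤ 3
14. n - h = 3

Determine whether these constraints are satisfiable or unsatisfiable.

Try m = 2, n = 4, k = 2, j = 0, h = 1.
Check constraint 1: n + j = 4; constraint 3: h - m = -1. The remaining constraints are straightforward to verify.

Satisfiable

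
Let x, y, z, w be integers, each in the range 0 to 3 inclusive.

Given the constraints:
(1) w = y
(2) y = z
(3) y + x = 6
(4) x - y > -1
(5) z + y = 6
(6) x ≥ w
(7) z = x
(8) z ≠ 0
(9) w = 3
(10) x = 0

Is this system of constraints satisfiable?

Constraint 9 fixes w = 3 and constraint 10 fixes x = 0. Constraints 1, 2, and 7 give w = y = z = x, so w = x. But 3 ≠ 0 — contradiction.

Unsatisfiable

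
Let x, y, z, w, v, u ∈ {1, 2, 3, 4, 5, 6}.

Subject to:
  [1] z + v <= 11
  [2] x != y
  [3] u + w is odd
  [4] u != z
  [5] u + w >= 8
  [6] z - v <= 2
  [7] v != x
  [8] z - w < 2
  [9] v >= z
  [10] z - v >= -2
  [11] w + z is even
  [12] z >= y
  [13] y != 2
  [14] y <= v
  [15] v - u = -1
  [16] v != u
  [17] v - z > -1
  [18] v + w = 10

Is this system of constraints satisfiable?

Try x = 4, y = 5, z = 5, w = 5, v = 5, u = 6.
Check constraint 1: z + v = 10; constraint 5: u + w = 11. The remaining constraints are straightforward to verify.

Satisfiable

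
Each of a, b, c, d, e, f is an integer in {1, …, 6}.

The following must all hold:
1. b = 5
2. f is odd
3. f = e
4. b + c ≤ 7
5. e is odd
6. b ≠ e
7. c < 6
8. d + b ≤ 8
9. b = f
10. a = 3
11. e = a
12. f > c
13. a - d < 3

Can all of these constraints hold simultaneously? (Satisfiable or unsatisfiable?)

Constraint 1 fixes b = 5 and constraint 10 fixes a = 3. Constraints 3, 9, and 11 give b = f = e = a, so b = a. But 5 ≠ 3 — contradiction.

Unsatisfiable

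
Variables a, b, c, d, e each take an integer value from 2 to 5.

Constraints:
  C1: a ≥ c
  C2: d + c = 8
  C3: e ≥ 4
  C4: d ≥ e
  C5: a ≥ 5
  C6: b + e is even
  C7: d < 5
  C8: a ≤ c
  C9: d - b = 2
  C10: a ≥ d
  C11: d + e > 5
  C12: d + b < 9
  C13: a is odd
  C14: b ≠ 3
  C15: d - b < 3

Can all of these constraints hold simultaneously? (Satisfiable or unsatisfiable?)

Unsatisfiable

From constraints 3 and 4: d ≥ e ≥ 4. From constraints 5 and 8: c ≥ a ≥ 5. Hence d + c ≥ 9. But constraint 2 requires d + c = 8, and 8 < 9. Contradiction.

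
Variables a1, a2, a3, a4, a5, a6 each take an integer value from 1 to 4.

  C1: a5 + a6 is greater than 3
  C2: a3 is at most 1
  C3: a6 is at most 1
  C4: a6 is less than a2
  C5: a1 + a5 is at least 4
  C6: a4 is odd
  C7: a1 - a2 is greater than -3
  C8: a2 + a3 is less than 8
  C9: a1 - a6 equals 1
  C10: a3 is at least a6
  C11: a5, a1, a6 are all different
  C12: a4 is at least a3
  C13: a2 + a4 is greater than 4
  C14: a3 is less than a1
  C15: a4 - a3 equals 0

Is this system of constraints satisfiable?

One satisfying assignment is a1 = 2, a2 = 4, a3 = 1, a4 = 1, a5 = 4, a6 = 1.
For the less obvious constraints — constraint 1: a5 + a6 = 5; constraint 5: a1 + a5 = 6; constraint 7: a1 - a2 = -2 — and the others hold by inspection.

Satisfiable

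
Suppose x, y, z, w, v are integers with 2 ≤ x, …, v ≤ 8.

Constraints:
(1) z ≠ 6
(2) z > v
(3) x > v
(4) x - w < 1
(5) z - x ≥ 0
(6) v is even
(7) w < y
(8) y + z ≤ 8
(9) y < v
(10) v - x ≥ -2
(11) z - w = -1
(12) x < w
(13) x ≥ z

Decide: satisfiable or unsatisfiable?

Unsatisfiable

Constraints 2, 7, 9, 12, and 13 give y < v, v < z, z ≤ x, x < w, w < y. Chaining: y < v < z ≤ x < w < y, which forces y < y — impossible.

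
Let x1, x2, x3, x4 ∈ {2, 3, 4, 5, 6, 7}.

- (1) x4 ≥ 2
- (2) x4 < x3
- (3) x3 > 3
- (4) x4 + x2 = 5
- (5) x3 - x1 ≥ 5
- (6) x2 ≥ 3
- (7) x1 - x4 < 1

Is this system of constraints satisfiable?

Satisfiable

One satisfying assignment is x1 = 2, x2 = 3, x3 = 7, x4 = 2.
For the less obvious constraints — constraint 4: x4 + x2 = 5; constraint 5: x3 - x1 = 5 — and the others hold by inspection.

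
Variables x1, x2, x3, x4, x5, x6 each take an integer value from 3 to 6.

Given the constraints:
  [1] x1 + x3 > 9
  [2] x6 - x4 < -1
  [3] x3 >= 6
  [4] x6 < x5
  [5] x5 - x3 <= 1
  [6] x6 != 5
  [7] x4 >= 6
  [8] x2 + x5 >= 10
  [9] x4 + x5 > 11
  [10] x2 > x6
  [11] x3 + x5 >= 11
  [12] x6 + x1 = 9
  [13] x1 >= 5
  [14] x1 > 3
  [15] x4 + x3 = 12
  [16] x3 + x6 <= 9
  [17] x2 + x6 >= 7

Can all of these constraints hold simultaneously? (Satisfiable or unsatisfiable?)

Satisfiable

One satisfying assignment is x1 = 6, x2 = 6, x3 = 6, x4 = 6, x5 = 6, x6 = 3.
For the less obvious constraints — constraint 1: x1 + x3 = 12; constraint 2: x6 - x4 = -3 — and the others hold by inspection.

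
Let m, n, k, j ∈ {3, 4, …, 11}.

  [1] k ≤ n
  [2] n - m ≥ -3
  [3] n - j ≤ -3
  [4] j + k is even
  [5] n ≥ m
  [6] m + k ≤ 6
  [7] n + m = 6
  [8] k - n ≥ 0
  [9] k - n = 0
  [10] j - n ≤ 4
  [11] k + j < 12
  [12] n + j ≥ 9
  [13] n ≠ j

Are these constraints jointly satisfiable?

Try m = 3, n = 3, k = 3, j = 7.
Check constraint 2: n - m = 0; constraint 3: n - j = -4; constraint 6: m + k = 6. The remaining constraints are straightforward to verify.

Satisfiable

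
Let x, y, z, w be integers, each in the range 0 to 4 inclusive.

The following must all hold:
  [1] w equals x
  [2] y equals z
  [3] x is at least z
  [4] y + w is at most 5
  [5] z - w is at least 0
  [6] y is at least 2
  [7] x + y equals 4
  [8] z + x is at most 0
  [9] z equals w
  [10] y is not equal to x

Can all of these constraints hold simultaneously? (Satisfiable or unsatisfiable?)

From constraints 1, 2, and 9, y = z = w = x, so y = x. But constraint 10 says y ≠ x. Contradiction.

Unsatisfiable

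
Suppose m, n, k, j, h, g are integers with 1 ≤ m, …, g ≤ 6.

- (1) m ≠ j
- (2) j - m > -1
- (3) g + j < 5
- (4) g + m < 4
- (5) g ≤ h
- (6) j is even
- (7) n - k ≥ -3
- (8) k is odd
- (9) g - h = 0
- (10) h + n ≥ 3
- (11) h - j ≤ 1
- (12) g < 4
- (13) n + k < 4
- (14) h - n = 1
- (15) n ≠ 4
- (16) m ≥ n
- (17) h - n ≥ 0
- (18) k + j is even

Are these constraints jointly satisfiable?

Constraint 8 makes k odd and constraint 6 makes j even, so k + j must be odd. Constraint 18 says k + j is even — contradiction.

Unsatisfiable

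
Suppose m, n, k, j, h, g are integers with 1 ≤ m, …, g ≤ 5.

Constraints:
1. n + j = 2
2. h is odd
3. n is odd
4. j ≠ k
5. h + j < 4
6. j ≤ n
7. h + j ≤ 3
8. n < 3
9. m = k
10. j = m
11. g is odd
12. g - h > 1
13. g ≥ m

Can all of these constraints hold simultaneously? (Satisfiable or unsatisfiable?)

From constraints 9 and 10, j = m = k, so j = k. But constraint 4 says j ≠ k. Contradiction.

Unsatisfiable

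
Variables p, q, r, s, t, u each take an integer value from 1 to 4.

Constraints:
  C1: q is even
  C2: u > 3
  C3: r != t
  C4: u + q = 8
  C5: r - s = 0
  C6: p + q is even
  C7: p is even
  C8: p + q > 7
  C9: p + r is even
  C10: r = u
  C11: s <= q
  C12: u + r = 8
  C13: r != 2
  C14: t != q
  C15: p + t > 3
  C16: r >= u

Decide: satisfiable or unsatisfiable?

The assignment p = 4, q = 4, r = 4, s = 4, t = 1, u = 4 works:
  constraint 4 holds since u + q = 8.
  constraint 5 holds since r - s = 0.
The rest check out directly.

Satisfiable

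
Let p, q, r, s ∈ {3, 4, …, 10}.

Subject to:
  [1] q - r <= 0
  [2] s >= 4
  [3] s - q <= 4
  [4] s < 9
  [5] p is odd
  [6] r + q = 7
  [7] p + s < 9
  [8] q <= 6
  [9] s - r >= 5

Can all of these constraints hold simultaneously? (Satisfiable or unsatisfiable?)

Constraints 1, 3, and 9 give q − s ≥ -4, s − r ≥ 5, r − q ≥ 0.
Adding all 3 inequalities: the left sides telescope to 0, and the right sides sum to (-4) + 5 + 0 = 1. So 0 ≥ 1, which is false.

Unsatisfiable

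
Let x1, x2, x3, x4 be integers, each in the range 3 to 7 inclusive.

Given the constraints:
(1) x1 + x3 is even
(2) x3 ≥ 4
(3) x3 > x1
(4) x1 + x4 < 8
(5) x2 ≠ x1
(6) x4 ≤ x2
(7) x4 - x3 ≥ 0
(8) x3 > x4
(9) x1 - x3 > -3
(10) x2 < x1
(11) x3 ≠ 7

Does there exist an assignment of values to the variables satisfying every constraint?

Constraints 3, 6, 7, and 10 give x4 ≤ x2, x2 < x1, x1 < x3, x3 ≤ x4. Chaining: x4 ≤ x2 < x1 < x3 ≤ x4, which forces x4 < x4 — impossible.

Unsatisfiable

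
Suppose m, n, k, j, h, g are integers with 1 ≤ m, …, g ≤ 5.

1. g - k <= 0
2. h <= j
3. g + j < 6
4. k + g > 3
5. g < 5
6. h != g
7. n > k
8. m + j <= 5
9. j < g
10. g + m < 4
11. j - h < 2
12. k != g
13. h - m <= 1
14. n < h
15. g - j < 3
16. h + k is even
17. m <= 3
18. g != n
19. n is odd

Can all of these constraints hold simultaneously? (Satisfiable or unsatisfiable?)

Unsatisfiable

Constraints 1, 2, 7, 9, and 14 give n < h, h ≤ j, j < g, g ≤ k, k < n. Chaining: n < h ≤ j < g ≤ k < n, which forces n < n — impossible.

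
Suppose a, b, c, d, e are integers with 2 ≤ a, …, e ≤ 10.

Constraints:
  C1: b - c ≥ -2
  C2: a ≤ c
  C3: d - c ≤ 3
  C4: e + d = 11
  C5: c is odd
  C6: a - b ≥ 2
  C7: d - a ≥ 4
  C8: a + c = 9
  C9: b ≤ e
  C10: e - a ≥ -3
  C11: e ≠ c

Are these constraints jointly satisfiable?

Constraints 1, 3, 6, and 7 give a − b ≥ 2, b − c ≥ -2, c − d ≥ -3, d − a ≥ 4.
Adding all 4 inequalities: the left sides telescope to 0, and the right sides sum to 2 + (-2) + (-3) + 4 = 1. So 0 ≥ 1, which is false.

Unsatisfiable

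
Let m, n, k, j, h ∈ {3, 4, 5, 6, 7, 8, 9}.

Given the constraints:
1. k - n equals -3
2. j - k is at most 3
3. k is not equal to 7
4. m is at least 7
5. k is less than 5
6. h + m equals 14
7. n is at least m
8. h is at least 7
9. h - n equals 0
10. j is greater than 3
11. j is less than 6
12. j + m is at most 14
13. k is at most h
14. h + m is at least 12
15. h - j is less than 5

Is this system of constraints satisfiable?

Satisfiable

Setting (m, n, k, j, h) = (7, 7, 4, 5, 7) satisfies everything: constraint 1: k - n = -3; constraint 2: j - k = 1, and the others follow.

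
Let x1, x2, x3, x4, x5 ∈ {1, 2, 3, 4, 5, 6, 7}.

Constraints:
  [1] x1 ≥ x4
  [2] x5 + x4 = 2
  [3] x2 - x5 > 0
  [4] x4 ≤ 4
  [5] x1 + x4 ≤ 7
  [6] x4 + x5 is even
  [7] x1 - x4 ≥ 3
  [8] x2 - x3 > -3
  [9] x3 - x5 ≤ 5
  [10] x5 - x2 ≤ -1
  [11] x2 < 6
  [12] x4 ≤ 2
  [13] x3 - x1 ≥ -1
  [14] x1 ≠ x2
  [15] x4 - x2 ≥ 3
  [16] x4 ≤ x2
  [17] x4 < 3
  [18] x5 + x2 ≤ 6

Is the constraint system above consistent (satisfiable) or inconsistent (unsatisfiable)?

Unsatisfiable

Constraints 7, 9, 10, 13, and 15 give x2 − x5 ≥ 1, x5 − x3 ≥ -5, x3 − x1 ≥ -1, x1 − x4 ≥ 3, x4 − x2 ≥ 3.
Adding all 5 inequalities: the left sides telescope to 0, and the right sides sum to 1 + (-5) + (-1) + 3 + 3 = 1. So 0 ≥ 1, which is false.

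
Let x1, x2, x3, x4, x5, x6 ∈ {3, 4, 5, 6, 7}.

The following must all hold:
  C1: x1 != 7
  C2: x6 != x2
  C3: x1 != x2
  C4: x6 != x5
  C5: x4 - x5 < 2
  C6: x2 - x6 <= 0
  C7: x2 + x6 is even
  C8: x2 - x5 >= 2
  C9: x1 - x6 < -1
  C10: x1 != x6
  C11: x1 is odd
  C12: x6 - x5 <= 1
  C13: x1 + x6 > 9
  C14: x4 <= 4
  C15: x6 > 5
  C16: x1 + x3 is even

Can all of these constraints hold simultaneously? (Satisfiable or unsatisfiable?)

Constraints 6, 8, and 12 give x5 − x6 ≥ -1, x6 − x2 ≥ 0, x2 − x5 ≥ 2.
Adding all 3 inequalities: the left sides telescope to 0, and the right sides sum to (-1) + 0 + 2 = 1. So 0 ≥ 1, which is false.

Unsatisfiable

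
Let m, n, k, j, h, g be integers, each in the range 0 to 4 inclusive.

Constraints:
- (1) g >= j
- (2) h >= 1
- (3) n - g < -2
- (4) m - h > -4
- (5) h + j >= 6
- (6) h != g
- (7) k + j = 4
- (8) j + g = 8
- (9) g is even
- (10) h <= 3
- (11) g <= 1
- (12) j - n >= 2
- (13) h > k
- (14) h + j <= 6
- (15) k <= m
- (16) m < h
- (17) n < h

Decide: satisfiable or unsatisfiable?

From constraint 10: h ≤ 3. From constraints 1 and 11: j ≤ g ≤ 1. Hence h + j ≤ 4. But constraint 5 requires h + j ≥ 6, and 6 > 4. Contradiction.

Unsatisfiable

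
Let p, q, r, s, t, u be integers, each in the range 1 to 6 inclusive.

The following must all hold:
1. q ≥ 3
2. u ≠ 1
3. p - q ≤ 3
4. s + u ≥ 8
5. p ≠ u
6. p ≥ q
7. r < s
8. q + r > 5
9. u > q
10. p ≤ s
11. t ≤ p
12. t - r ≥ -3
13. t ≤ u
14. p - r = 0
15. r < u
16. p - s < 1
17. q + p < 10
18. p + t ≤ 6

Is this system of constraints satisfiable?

Take p = 4, q = 3, r = 4, s = 5, t = 1, u = 6. Then constraint 3: p - q = 1; constraint 4: s + u = 11, and every other listed constraint is also met.

Satisfiable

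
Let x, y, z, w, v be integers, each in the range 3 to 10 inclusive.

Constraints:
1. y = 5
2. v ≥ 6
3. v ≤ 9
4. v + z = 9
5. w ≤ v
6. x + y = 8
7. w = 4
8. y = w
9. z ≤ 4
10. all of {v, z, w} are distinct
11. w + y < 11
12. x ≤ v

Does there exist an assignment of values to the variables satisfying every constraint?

Constraint 1 fixes y = 5 and constraint 7 fixes w = 4, but constraint 8 requires y = w. Since 5 ≠ 4, contradiction.

Unsatisfiable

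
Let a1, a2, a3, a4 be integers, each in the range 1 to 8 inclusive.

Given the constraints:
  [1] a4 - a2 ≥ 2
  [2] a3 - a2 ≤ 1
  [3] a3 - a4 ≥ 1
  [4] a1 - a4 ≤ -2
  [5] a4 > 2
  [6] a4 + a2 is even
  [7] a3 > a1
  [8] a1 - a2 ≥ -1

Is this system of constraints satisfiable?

Unsatisfiable

Constraints 2, 3, 4, and 8 give a4 − a1 ≥ 2, a1 − a2 ≥ -1, a2 − a3 ≥ -1, a3 − a4 ≥ 1.
Adding all 4 inequalities: the left sides telescope to 0, and the right sides sum to 2 + (-1) + (-1) + 1 = 1. So 0 ≥ 1, which is false.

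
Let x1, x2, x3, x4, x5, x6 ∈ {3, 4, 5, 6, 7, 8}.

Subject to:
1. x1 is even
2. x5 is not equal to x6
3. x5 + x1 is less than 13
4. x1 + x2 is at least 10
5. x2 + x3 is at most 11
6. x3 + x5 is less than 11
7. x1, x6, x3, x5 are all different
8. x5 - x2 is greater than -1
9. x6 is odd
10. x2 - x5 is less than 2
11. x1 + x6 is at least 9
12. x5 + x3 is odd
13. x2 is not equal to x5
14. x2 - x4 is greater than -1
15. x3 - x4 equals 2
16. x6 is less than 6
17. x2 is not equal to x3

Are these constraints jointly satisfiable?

Setting (x1, x2, x3, x4, x5, x6) = (8, 3, 5, 3, 4, 3) satisfies everything: constraint 3: x5 + x1 = 12; constraint 4: x1 + x2 = 11; constraint 5: x2 + x3 = 8, and the others follow.

Satisfiable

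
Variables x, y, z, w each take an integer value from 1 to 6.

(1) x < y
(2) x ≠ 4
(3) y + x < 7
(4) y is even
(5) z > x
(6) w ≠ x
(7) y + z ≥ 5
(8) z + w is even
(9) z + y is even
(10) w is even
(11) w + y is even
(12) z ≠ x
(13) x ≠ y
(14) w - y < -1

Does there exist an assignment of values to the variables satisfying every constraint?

The assignment x = 1, y = 4, z = 4, w = 2 works:
  constraint 3 holds since y + x = 5.
  constraint 7 holds since y + z = 8.
The rest check out directly.

Satisfiable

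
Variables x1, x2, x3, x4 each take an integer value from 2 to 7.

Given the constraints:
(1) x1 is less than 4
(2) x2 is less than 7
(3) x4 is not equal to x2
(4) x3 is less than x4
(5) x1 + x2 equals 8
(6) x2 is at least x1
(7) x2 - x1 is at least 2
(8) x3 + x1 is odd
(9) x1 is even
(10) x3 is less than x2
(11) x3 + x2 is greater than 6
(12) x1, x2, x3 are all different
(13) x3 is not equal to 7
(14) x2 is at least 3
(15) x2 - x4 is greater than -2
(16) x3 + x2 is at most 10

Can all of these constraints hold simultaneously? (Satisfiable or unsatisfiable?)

Satisfiable

Try x1 = 2, x2 = 6, x3 = 3, x4 = 7.
Check constraint 5: x1 + x2 = 8; constraint 7: x2 - x1 = 4. The remaining constraints are straightforward to verify.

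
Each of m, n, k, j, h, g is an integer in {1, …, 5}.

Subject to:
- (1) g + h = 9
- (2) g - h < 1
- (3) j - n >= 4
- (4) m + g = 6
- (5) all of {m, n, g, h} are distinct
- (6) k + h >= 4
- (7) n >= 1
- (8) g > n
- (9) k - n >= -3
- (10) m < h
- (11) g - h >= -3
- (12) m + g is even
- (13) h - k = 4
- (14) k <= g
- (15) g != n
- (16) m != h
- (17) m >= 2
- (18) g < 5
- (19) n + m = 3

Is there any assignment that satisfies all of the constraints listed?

Satisfiable

The assignment m = 2, n = 1, k = 1, j = 5, h = 5, g = 4 works:
  constraint 1 holds since g + h = 9.
  constraint 2 holds since g - h = -1.
The rest check out directly.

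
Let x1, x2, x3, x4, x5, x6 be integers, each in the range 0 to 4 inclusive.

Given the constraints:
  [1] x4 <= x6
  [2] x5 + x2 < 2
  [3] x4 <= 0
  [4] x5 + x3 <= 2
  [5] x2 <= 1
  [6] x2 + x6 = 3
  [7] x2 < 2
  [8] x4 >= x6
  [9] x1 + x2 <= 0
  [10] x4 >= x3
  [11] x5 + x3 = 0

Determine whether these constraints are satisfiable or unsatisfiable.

From constraint 5: x2 ≤ 1. From constraints 3 and 8: x6 ≤ x4 ≤ 0. Hence x2 + x6 ≤ 1. But constraint 6 requires x2 + x6 = 3, and 3 > 1. Contradiction.

Unsatisfiable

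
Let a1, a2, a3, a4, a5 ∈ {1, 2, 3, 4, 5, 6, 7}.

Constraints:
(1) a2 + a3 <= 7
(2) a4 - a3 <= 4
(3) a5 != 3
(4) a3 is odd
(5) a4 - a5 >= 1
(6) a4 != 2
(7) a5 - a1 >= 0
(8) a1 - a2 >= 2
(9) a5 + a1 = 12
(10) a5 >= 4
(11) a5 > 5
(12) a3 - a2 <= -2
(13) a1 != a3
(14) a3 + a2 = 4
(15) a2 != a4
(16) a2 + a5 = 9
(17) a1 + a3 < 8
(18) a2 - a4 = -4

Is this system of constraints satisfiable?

Constraints 2, 5, 7, 8, and 12 give a5 − a1 ≥ 0, a1 − a2 ≥ 2, a2 − a3 ≥ 2, a3 − a4 ≥ -4, a4 − a5 ≥ 1.
Adding all 5 inequalities: the left sides telescope to 0, and the right sides sum to 0 + 2 + 2 + (-4) + 1 = 1. So 0 ≥ 1, which is false.

Unsatisfiable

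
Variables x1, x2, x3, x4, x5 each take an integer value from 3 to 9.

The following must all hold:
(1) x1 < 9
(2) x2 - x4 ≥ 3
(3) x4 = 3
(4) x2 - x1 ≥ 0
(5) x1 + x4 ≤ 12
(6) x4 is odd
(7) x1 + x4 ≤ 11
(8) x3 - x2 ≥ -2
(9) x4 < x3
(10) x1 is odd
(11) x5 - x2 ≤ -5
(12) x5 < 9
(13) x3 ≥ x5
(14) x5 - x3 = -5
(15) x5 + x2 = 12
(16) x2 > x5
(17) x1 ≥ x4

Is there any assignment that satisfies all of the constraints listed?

Setting (x1, x2, x3, x4, x5) = (7, 9, 8, 3, 3) satisfies everything: constraint 2: x2 - x4 = 6; constraint 4: x2 - x1 = 2; constraint 5: x1 + x4 = 10, and the others follow.

Satisfiable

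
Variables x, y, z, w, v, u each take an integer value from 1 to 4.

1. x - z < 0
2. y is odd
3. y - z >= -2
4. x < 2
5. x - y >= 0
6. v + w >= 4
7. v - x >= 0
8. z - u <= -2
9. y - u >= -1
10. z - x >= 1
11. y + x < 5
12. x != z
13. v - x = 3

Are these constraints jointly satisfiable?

Constraints 5, 8, 9, and 10 give u − z ≥ 2, z − x ≥ 1, x − y ≥ 0, y − u ≥ -1.
Adding all 4 inequalities: the left sides telescope to 0, and the right sides sum to 2 + 1 + 0 + (-1) = 2. So 0 ≥ 2, which is false.

Unsatisfiable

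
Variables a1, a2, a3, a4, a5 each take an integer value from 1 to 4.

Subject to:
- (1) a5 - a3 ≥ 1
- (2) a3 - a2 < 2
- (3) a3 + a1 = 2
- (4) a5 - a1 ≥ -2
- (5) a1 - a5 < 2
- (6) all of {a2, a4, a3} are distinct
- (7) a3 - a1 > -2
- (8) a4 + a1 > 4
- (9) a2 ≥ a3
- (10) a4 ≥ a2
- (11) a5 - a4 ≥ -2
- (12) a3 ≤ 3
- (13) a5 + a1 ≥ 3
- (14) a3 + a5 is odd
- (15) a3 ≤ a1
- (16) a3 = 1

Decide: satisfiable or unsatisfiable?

Satisfiable

One satisfying assignment is a1 = 1, a2 = 2, a3 = 1, a4 = 4, a5 = 2.
For the less obvious constraints — constraint 1: a5 - a3 = 1; constraint 2: a3 - a2 = -1; constraint 3: a3 + a1 = 2 — and the others hold by inspection.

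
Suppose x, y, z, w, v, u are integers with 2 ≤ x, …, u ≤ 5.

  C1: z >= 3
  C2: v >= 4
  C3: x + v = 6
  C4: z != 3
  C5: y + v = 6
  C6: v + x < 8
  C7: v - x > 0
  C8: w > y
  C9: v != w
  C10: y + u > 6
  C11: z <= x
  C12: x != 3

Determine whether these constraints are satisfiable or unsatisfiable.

From constraints 1 and 11: x ≥ z ≥ 3. From constraint 2: v ≥ 4. Hence x + v ≥ 7. But constraint 3 requires x + v = 6, and 6 < 7. Contradiction.

Unsatisfiable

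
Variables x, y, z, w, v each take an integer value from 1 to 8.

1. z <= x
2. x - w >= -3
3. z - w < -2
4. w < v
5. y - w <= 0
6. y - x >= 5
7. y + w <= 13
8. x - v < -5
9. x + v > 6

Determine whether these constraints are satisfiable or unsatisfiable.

Unsatisfiable

Constraints 2, 5, and 6 give y − x ≥ 5, x − w ≥ -3, w − y ≥ 0.
Adding all 3 inequalities: the left sides telescope to 0, and the right sides sum to 5 + (-3) + 0 = 2. So 0 ≥ 2, which is false.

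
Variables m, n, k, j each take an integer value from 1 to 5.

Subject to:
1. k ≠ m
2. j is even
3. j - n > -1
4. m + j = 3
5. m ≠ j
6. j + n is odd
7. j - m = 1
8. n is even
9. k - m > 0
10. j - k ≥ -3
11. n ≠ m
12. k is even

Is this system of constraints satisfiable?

Constraint 2 makes j even and constraint 8 makes n even, so j + n must be even. Constraint 6 says j + n is odd — contradiction.

Unsatisfiable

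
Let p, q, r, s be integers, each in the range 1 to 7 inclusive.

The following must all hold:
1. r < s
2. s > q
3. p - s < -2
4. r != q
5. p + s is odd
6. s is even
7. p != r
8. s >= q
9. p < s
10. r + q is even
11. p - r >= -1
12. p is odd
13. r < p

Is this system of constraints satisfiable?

Try p = 3, q = 5, r = 1, s = 6.
Check constraint 3: p - s = -3; constraint 5: p + s = 9 is odd; constraint 11: p - r = 2. The remaining constraints are straightforward to verify.

Satisfiable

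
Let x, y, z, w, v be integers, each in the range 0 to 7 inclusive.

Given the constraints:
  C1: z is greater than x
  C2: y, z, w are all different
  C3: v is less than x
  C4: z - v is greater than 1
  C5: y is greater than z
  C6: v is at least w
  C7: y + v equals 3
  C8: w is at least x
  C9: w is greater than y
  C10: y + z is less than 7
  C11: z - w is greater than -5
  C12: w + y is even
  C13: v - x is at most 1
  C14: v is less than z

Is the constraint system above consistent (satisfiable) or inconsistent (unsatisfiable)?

Unsatisfiable

Constraints 1, 3, 5, 6, and 9 give z < y, y < w, w ≤ v, v < x, x < z. Chaining: z < y < w ≤ v < x < z, which forces z < z — impossible.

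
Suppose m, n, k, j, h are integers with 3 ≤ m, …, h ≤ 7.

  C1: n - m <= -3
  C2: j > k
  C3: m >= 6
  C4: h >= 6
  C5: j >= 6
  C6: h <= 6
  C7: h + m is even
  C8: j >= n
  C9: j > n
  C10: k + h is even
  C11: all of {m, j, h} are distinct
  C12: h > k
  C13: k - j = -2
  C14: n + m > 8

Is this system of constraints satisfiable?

Unsatisfiable

Constraints 3, 4, and 5 confine each of m, j, h to the 2 values {6, 7} (the domain already gives each ≤ 7).
Constraint 11 requires all 3 of them to be distinct, but only 2 values are available — impossible by the pigeonhole principle.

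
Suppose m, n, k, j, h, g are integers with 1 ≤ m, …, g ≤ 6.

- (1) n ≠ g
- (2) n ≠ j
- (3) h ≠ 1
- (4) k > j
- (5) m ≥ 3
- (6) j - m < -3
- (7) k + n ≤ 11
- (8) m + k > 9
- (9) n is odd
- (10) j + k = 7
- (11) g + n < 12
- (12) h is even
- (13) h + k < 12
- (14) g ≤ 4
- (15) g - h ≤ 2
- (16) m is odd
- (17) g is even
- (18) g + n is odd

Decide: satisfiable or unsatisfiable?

Satisfiable

The assignment m = 5, n = 5, k = 6, j = 1, h = 4, g = 4 works:
  constraint 6 holds since j - m = -4.
  constraint 7 holds since k + n = 11.
  constraint 8 holds since m + k = 11.
The rest check out directly.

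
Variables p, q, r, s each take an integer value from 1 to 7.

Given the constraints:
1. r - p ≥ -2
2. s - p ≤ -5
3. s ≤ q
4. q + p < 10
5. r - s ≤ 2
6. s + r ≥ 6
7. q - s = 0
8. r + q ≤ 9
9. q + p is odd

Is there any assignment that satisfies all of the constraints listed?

Unsatisfiable

Constraints 1, 2, and 5 give r − p ≥ -2, p − s ≥ 5, s − r ≥ -2.
Adding all 3 inequalities: the left sides telescope to 0, and the right sides sum to (-2) + 5 + (-2) = 1. So 0 ≥ 1, which is false.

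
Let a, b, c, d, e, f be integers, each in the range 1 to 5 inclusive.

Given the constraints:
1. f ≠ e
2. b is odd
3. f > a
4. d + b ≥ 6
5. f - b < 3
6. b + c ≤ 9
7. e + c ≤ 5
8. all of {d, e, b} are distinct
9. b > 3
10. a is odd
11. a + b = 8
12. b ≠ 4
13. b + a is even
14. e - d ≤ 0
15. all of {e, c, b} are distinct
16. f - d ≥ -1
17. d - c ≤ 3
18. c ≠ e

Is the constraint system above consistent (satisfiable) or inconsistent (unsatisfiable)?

The assignment a = 3, b = 5, c = 2, d = 3, e = 1, f = 5 works:
  constraint 4 holds since d + b = 8.
  constraint 5 holds since f - b = 0.
The rest check out directly.

Satisfiable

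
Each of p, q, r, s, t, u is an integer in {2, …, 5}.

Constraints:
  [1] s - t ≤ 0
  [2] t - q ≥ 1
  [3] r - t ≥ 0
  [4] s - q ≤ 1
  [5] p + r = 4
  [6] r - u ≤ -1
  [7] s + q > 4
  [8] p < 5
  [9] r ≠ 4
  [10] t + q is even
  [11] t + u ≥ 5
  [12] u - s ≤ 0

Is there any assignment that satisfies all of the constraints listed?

Constraints 2, 3, 4, 6, and 12 give r − t ≥ 0, t − q ≥ 1, q − s ≥ -1, s − u ≥ 0, u − r ≥ 1.
Adding all 5 inequalities: the left sides telescope to 0, and the right sides sum to 0 + 1 + (-1) + 0 + 1 = 1. So 0 ≥ 1, which is false.

Unsatisfiable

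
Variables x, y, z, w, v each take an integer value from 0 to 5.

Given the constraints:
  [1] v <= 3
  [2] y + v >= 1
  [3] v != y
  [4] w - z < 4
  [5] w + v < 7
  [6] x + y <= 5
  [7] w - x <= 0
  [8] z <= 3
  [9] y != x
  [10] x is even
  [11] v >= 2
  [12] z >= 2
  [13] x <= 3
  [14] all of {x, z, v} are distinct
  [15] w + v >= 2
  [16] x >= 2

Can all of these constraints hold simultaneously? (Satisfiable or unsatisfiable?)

Constraints 1, 8, 11, 12, 13, and 16 confine each of x, z, v to the 2 values {2, 3}.
Constraint 14 requires all 3 of them to be distinct, but only 2 values are available — impossible by the pigeonhole principle.

Unsatisfiable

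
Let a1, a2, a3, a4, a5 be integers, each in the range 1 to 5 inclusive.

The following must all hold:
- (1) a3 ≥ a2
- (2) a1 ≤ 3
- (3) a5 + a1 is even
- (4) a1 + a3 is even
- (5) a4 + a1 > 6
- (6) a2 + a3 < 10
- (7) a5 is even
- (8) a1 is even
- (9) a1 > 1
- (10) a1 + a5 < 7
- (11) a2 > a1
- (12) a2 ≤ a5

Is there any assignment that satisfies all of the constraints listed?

Satisfiable

The assignment a1 = 2, a2 = 4, a3 = 4, a4 = 5, a5 = 4 works:
  constraint 5 holds since a4 + a1 = 7.
  constraint 6 holds since a2 + a3 = 8.
  constraint 10 holds since a1 + a5 = 6.
The rest check out directly.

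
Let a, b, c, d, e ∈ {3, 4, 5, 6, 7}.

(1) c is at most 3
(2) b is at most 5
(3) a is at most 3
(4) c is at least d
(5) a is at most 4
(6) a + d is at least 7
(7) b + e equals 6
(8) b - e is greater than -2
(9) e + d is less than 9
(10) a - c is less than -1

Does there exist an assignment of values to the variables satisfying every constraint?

Unsatisfiable

From constraint 3: a ≤ 3. From constraints 1 and 4: d ≤ c ≤ 3. Hence a + d ≤ 6. But constraint 6 requires a + d ≥ 7, and 7 > 6. Contradiction.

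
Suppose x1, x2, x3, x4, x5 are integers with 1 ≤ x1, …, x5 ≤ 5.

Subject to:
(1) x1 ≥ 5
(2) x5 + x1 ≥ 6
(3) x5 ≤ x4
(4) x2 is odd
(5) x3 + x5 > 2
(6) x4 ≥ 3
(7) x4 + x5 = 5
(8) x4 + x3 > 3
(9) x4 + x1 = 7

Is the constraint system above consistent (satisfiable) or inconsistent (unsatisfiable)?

From constraint 6: x4 ≥ 3. From constraint 1: x1 ≥ 5. Hence x4 + x1 ≥ 8. But constraint 9 requires x4 + x1 = 7, and 7 < 8. Contradiction.

Unsatisfiable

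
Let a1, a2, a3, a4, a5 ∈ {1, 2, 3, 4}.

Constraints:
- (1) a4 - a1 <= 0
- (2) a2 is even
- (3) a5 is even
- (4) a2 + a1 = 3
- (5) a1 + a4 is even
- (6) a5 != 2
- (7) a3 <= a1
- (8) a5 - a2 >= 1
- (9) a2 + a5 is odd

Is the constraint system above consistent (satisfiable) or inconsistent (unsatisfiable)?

Unsatisfiable

Constraint 2 makes a2 even and constraint 3 makes a5 even, so a2 + a5 must be even. Constraint 9 says a2 + a5 is odd — contradiction.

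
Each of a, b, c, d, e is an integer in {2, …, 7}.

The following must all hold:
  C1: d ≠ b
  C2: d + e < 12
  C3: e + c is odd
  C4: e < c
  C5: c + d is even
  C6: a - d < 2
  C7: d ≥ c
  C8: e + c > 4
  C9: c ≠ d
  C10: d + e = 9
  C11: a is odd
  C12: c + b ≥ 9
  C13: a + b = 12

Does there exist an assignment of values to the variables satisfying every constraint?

Satisfiable

The assignment a = 7, b = 5, c = 5, d = 7, e = 2 works:
  constraint 2 holds since d + e = 9.
  constraint 6 holds since a - d = 0.
  constraint 8 holds since e + c = 7.
The rest check out directly.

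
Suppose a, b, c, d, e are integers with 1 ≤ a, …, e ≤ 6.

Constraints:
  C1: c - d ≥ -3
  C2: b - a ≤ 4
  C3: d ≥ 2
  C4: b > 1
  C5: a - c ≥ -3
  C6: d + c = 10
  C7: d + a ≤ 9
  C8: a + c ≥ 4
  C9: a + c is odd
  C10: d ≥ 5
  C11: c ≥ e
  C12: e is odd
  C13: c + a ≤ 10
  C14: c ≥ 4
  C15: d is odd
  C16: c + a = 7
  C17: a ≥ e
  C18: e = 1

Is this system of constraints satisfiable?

One satisfying assignment is a = 2, b = 4, c = 5, d = 5, e = 1.
For the less obvious constraints — constraint 1: c - d = 0; constraint 2: b - a = 2; constraint 5: a - c = -3 — and the others hold by inspection.

Satisfiable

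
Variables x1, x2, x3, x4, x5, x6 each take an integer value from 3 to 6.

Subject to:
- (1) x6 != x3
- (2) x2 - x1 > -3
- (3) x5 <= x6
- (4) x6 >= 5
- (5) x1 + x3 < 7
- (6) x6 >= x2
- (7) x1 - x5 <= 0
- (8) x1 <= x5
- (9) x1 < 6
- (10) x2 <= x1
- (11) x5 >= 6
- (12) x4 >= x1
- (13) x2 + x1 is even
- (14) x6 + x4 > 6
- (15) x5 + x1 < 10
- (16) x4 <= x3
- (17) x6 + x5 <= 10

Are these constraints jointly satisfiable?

Unsatisfiable

From constraint 4: x6 ≥ 5. From constraint 11: x5 ≥ 6. Hence x6 + x5 ≥ 11. But constraint 17 requires x6 + x5 ≤ 10, and 10 < 11. Contradiction.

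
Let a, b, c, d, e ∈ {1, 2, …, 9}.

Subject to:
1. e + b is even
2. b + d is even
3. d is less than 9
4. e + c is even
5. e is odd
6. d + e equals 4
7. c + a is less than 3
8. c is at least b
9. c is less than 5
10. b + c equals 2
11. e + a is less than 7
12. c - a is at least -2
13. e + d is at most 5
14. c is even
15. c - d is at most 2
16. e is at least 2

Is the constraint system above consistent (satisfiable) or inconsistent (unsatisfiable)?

Unsatisfiable

Constraint 5 makes e odd and constraint 14 makes c even, so e + c must be odd. Constraint 4 says e + c is even — contradiction.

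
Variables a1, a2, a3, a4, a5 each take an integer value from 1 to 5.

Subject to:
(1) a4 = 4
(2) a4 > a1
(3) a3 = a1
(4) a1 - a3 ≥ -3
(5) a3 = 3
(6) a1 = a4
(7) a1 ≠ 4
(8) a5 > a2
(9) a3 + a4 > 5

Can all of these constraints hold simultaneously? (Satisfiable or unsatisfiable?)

Constraint 5 fixes a3 = 3 and constraint 1 fixes a4 = 4. Constraints 3 and 6 give a3 = a1 = a4, so a3 = a4. But 3 ≠ 4 — contradiction.

Unsatisfiable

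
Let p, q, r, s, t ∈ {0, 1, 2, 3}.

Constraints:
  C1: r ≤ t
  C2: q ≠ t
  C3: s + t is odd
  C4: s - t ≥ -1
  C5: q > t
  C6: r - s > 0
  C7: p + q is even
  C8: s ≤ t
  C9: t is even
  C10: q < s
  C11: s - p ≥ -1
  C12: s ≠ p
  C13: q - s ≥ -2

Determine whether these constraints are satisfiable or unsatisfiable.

Unsatisfiable

Constraints 1, 5, 6, and 10 give r ≤ t, t < q, q < s, s < r. Chaining: r ≤ t < q < s < r, which forces r < r — impossible.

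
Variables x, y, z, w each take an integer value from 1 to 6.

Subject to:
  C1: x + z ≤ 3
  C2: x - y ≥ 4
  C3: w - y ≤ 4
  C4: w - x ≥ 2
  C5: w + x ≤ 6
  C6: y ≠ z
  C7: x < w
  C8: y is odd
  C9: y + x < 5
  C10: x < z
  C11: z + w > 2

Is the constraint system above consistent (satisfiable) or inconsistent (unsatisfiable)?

Constraints 2, 3, and 4 give x − y ≥ 4, y − w ≥ -4, w − x ≥ 2.
Adding all 3 inequalities: the left sides telescope to 0, and the right sides sum to 4 + (-4) + 2 = 2. So 0 ≥ 2, which is false.

Unsatisfiable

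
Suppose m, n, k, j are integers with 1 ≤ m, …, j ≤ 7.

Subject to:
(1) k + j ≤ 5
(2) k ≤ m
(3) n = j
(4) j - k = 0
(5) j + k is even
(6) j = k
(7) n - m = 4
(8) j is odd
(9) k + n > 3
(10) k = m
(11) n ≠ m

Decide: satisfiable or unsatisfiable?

From constraints 3, 6, and 10, n = j = k = m, so n = m. But constraint 11 says n ≠ m. Contradiction.

Unsatisfiable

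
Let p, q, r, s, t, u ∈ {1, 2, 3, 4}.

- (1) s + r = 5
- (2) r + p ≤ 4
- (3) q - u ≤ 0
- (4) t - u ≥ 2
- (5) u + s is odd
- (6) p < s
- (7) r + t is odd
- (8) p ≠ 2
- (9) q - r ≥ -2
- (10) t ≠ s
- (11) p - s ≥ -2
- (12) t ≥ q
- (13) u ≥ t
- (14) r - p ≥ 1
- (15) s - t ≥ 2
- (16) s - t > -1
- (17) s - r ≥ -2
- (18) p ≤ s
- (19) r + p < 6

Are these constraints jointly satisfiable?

Constraints 3, 4, 9, 11, 14, and 15 give t − u ≥ 2, u − q ≥ 0, q − r ≥ -2, r − p ≥ 1, p − s ≥ -2, s − t ≥ 2.
Adding all 6 inequalities: the left sides telescope to 0, and the right sides sum to 2 + 0 + (-2) + 1 + (-2) + 2 = 1. So 0 ≥ 1, which is false.

Unsatisfiable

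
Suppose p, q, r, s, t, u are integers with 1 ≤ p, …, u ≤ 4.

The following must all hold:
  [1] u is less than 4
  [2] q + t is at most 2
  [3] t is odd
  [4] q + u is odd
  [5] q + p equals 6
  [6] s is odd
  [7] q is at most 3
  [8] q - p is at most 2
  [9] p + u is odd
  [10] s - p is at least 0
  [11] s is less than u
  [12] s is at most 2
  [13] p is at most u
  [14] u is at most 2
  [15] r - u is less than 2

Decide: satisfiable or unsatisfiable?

Unsatisfiable

From constraint 7: q ≤ 3. From constraints 13 and 14: p ≤ u ≤ 2. Hence q + p ≤ 5. But constraint 5 requires q + p = 6, and 6 > 5. Contradiction.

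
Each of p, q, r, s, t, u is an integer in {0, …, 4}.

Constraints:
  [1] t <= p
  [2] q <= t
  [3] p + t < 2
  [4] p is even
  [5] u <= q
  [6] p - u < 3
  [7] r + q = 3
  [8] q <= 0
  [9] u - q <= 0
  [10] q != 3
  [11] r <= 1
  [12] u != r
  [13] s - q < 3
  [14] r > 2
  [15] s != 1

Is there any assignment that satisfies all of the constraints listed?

Unsatisfiable

From constraint 14: r ≥ 3. From constraint 11: r ≤ 1. But 1 < 3, so no value of r works.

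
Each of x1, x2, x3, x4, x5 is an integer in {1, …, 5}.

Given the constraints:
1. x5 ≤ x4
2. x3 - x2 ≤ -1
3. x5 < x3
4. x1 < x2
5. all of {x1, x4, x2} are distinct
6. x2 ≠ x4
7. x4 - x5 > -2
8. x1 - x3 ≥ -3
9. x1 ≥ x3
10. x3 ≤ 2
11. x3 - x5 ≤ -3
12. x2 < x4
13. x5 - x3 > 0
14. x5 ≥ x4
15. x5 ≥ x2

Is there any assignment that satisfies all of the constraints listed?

Unsatisfiable

Constraints 3, 4, 9, 12, and 14 give x1 < x2, x2 < x4, x4 ≤ x5, x5 < x3, x3 ≤ x1. Chaining: x1 < x2 < x4 ≤ x5 < x3 ≤ x1, which forces x1 < x1 — impossible.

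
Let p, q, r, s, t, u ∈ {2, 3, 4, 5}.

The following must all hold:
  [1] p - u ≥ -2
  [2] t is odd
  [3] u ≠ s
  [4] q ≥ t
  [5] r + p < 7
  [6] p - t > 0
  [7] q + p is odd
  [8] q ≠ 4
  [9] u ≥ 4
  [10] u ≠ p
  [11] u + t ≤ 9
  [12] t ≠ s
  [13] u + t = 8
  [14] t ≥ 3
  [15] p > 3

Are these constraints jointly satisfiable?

Satisfiable

Try p = 4, q = 3, r = 2, s = 4, t = 3, u = 5.
Check constraint 1: p - u = -1; constraint 5: r + p = 6. The remaining constraints are straightforward to verify.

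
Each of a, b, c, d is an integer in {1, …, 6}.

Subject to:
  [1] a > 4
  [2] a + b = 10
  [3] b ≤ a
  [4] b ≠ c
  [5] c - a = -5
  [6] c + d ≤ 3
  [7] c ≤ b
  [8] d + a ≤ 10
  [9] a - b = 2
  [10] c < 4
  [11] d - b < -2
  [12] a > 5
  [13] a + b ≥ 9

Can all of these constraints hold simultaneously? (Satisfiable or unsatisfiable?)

Setting (a, b, c, d) = (6, 4, 1, 1) satisfies everything: constraint 2: a + b = 10; constraint 5: c - a = -5, and the others follow.

Satisfiable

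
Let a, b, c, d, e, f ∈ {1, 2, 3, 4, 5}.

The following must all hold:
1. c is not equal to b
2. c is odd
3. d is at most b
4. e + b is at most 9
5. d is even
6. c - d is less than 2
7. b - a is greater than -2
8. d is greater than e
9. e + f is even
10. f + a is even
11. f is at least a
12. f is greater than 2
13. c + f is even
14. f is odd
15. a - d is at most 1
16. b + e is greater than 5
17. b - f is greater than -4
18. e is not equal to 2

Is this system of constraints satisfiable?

Try a = 3, b = 4, c = 3, d = 4, e = 3, f = 5.
Check constraint 4: e + b = 7; constraint 6: c - d = -1; constraint 7: b - a = 1. The remaining constraints are straightforward to verify.

Satisfiable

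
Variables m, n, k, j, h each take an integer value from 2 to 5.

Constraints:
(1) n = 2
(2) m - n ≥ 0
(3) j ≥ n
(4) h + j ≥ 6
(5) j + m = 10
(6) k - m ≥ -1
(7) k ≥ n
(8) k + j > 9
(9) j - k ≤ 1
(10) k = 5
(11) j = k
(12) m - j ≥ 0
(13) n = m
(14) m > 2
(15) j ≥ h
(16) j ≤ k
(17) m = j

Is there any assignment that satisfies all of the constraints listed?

Constraint 1 fixes n = 2 and constraint 10 fixes k = 5. Constraints 11, 13, and 17 give n = m = j = k, so n = k. But 2 ≠ 5 — contradiction.

Unsatisfiable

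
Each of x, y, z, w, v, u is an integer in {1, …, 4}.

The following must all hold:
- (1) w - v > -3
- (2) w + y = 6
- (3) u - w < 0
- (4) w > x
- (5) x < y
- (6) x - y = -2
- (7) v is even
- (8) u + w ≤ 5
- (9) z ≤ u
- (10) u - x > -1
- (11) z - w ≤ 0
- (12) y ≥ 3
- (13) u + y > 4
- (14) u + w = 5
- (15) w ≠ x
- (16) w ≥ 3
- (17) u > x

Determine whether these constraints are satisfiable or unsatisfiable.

Satisfiable

The assignment x = 1, y = 3, z = 2, w = 3, v = 4, u = 2 works:
  constraint 1 holds since w - v = -1.
  constraint 2 holds since w + y = 6.
  constraint 3 holds since u - w = -1.
The rest check out directly.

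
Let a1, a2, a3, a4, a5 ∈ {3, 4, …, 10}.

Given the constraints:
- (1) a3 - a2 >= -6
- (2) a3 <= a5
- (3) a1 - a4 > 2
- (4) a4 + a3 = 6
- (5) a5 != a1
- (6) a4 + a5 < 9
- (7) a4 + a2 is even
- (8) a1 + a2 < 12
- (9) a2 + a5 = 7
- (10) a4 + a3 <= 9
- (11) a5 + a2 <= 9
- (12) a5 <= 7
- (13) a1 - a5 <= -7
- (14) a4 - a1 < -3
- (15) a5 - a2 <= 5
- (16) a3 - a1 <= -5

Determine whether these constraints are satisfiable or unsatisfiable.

Constraints 1, 13, 15, and 16 give a1 − a3 ≥ 5, a3 − a2 ≥ -6, a2 − a5 ≥ -5, a5 − a1 ≥ 7.
Adding all 4 inequalities: the left sides telescope to 0, and the right sides sum to 5 + (-6) + (-5) + 7 = 1. So 0 ≥ 1, which is false.

Unsatisfiable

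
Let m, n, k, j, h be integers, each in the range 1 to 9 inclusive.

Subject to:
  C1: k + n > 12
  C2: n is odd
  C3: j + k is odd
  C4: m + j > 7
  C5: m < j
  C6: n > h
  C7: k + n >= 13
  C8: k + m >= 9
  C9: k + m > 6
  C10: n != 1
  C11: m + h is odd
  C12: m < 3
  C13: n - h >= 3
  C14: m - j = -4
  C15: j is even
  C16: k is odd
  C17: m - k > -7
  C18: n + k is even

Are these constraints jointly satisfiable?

Satisfiable

One satisfying assignment is m = 2, n = 7, k = 7, j = 6, h = 3.
For the less obvious constraints — constraint 1: k + n = 14; constraint 4: m + j = 8; constraint 7: k + n = 14 — and the others hold by inspection.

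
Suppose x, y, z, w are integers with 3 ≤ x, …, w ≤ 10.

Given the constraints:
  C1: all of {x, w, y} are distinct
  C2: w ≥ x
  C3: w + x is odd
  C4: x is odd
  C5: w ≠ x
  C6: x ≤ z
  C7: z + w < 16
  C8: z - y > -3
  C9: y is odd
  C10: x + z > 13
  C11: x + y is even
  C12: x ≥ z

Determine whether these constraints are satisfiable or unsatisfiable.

Satisfiable

Take x = 7, y = 9, z = 7, w = 8. Then constraint 7: z + w = 15; constraint 8: z - y = -2; constraint 10: x + z = 14, and every other listed constraint is also met.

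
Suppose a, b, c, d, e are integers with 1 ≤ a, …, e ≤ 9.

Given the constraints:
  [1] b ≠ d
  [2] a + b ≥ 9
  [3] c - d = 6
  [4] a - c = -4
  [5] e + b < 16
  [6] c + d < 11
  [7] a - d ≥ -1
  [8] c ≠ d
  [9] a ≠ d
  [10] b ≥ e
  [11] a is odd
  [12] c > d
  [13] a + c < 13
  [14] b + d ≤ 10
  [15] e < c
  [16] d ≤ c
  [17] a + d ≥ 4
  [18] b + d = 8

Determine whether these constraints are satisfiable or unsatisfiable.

Satisfiable

Try a = 3, b = 7, c = 7, d = 1, e = 6.
Check constraint 2: a + b = 10; constraint 3: c - d = 6. The remaining constraints are straightforward to verify.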